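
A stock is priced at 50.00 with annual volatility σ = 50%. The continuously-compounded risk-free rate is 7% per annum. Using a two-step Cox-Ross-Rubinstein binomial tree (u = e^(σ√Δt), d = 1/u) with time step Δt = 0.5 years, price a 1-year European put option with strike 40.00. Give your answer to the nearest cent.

CRR parameters: u = e^(σ√Δt) = e^(0.5·√0.5) = 1.4241, d = 1/u = 0.7022
Per-period rate: rΔt = 0.07·0.5 = 0.035, so R = e^0.035 = 1.0356
Risk-neutral probability p = (e^0.035 − 0.7022)/(1.4241 − 0.7022) = 0.3334/0.7219 = 0.4619
Terminal stock prices: S_uu = 101.4, S_ud = 50, S_dd = 24.65
Terminal payoffs (K − S): max(-61.41, 0) = 0, max(-10, 0) = 0, max(15.35, 0) = 15.35
Node u (S = 71.21): V_u = e^(−0.035)·[0.4619·0.0000 + 0.5381·0.0000] = 0.0000
Node d (S = 35.11): V_d = e^(−0.035)·[0.4619·0.0000 + 0.5381·15.3466] = 7.9745
Node 0 (S = 50): V_0 = e^(−0.035)·[0.4619·0.0000 + 0.5381·7.9745] = 4.1438

4.14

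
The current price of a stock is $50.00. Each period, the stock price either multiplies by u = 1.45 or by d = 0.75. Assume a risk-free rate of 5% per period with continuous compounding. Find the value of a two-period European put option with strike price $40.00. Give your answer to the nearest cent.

$3.49

Risk-neutral probability p = (e^0.05 − 0.75)/(1.45 − 0.75) = 0.3013/0.7000 = 0.4304
Terminal stock prices: S_uu = 105.1, S_ud = 54.38, S_dd = 28.12
Terminal payoffs (K − S): max(-65.12, 0) = 0, max(-14.38, 0) = 0, max(11.88, 0) = 11.88
Node u (S = 72.5): V_u = e^(−0.05)·[0.4304·0.0000 + 0.5696·0.0000] = 0.0000
Node d (S = 37.5): V_d = e^(−0.05)·[0.4304·0.0000 + 0.5696·11.8750] = 6.4343
Node 0 (S = 50): V_0 = e^(−0.05)·[0.4304·0.0000 + 0.5696·6.4343] = 3.4863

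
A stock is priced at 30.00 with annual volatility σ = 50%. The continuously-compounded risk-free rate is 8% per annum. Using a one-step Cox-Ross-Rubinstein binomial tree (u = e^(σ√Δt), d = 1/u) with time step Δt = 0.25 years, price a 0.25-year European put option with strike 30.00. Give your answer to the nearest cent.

3.40

CRR parameters: u = e^(σ√Δt) = e^(0.5·√0.25) = 1.2840, d = 1/u = 0.7788
Per-period rate: rΔt = 0.08·0.25 = 0.02, so R = e^0.02 = 1.0202
Risk-neutral probability p = (e^0.02 − 0.7788)/(1.2840 − 0.7788) = 0.2414/0.5052 = 0.4778
Terminal stock prices: S_u = 38.52, S_d = 23.36
Terminal payoffs (K − S): max(-8.521, 0) = 0, max(6.636, 0) = 6.636
Node 0 (S = 30): V_0 = e^(−0.02)·[0.4778·0.0000 + 0.5222·6.6360] = 3.3966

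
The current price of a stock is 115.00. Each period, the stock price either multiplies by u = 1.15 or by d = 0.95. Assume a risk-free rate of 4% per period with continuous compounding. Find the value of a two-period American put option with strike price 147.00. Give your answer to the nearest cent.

Risk-neutral probability p = (e^0.04 − 0.95)/(1.15 − 0.95) = 0.0908/0.2000 = 0.4541
Terminal stock prices: S_uu = 152.1, S_ud = 125.6, S_dd = 103.8
Terminal payoffs (K − S): max(-5.087, 0) = 0, max(21.36, 0) = 21.36, max(43.21, 0) = 43.21
Node u (S = 132.2): continuation = e^(−0.04)·[0.4541·0.0000 + 0.5459·21.3625] = 11.2055; exercise value = 14.7500 > continuation, so V_u = 14.7500 (exercise)
Node d (S = 109.2): continuation = e^(−0.04)·[0.4541·21.3625 + 0.5459·43.2125] = 31.9860; exercise value = 37.7500 > continuation, so V_d = 37.7500 (exercise)
Node 0 (S = 115): continuation = e^(−0.04)·[0.4541·14.7500 + 0.5459·37.7500] = 26.2360; exercise value = 32.0000 > continuation, so V_0 = 32.0000 (exercise)

32.00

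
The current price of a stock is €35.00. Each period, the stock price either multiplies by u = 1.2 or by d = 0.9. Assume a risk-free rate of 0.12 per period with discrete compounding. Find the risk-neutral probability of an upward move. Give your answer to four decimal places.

Risk-neutral probability p = (1 + 0.12 − 0.9)/(1.2 − 0.9) = 0.2200/0.3000 = 0.7333

p = 0.7333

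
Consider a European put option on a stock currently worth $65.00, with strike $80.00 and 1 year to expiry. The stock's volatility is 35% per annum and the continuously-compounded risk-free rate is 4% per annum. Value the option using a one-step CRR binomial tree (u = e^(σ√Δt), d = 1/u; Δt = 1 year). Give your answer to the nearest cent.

CRR parameters: u = e^(σ√Δt) = e^(0.35·√1) = 1.4191, d = 1/u = 0.7047
Per-period rate: rΔt = 0.04·1 = 0.04, so R = e^0.04 = 1.0408
Risk-neutral probability p = (e^0.04 − 0.7047)/(1.4191 − 0.7047) = 0.3361/0.7144 = 0.4705
Terminal stock prices: S_u = 92.24, S_d = 45.8
Terminal payoffs (K − S): max(-12.24, 0) = 0, max(34.2, 0) = 34.2
Node 0 (S = 65): V_0 = e^(−0.04)·[0.4705·0.0000 + 0.5295·34.1953] = 17.3961

$17.40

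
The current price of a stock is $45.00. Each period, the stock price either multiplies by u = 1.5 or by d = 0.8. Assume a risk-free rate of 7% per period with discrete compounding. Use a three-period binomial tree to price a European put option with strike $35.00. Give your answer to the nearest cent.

$2.26

Risk-neutral probability p = (1 + 0.07 − 0.8)/(1.5 − 0.8) = 0.2700/0.7000 = 0.3857
Terminal stock prices: S_uuu = 151.9, S_uud = 81, S_udd = 43.2, S_ddd = 23.04
Terminal payoffs (K − S): max(-116.9, 0) = 0, max(-46, 0) = 0, max(-8.2, 0) = 0, max(11.96, 0) = 11.96
Node uu (S = 101.2): V_uu = 1/1.07·[0.3857·0.0000 + 0.6143·0.0000] = 0.0000
Node ud (S = 54): V_ud = 1/1.07·[0.3857·0.0000 + 0.6143·0.0000] = 0.0000
Node dd (S = 28.8): V_dd = 1/1.07·[0.3857·0.0000 + 0.6143·11.9600] = 6.8662
Node u (S = 67.5): V_u = 1/1.07·[0.3857·0.0000 + 0.6143·0.0000] = 0.0000
Node d (S = 36): V_d = 1/1.07·[0.3857·0.0000 + 0.6143·6.8662] = 3.9419
Node 0 (S = 45): V_0 = 1/1.07·[0.3857·0.0000 + 0.6143·3.9419] = 2.2630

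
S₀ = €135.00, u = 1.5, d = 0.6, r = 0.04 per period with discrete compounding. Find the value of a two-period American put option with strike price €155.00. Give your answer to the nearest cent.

€44.11

Risk-neutral probability p = (1 + 0.04 − 0.6)/(1.5 − 0.6) = 0.4400/0.9000 = 0.4889
Terminal stock prices: S_uu = 303.8, S_ud = 121.5, S_dd = 48.6
Terminal payoffs (K − S): max(-148.8, 0) = 0, max(33.5, 0) = 33.5, max(106.4, 0) = 106.4
Node u (S = 202.5): continuation = 1/1.04·[0.4889·0.0000 + 0.5111·33.5000] = 16.4637; exercise value = 0.0000 ≤ continuation, so V_u = 16.4637
Node d (S = 81): continuation = 1/1.04·[0.4889·33.5000 + 0.5111·106.4000] = 68.0385; exercise value = 74.0000 > continuation, so V_d = 74.0000 (exercise)
Node 0 (S = 135): continuation = 1/1.04·[0.4889·16.4637 + 0.5111·74.0000] = 44.1069; exercise value = 20.0000 ≤ continuation, so V_0 = 44.1069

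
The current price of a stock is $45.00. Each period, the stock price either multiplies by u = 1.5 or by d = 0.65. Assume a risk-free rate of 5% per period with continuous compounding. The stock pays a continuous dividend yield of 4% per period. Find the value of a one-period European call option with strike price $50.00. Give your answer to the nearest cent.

Per-period risk-free factor R = e^0.05 = 1.0513; dividend-adjusted growth = e^(0.05−0.04) = 1.0101.
Risk-neutral probability p = (1.0101 − 0.65)/(1.5 − 0.65) = 0.3601/0.8500 = 0.4236
Terminal stock prices: S_u = 67.5, S_d = 29.25
Terminal payoffs (S − K): max(17.5, 0) = 17.5, max(-20.75, 0) = 0
Node 0 (S = 45): V_0 = e^(−0.05)·[0.4236·17.5000 + 0.5764·0.0000] = 7.0513

$7.05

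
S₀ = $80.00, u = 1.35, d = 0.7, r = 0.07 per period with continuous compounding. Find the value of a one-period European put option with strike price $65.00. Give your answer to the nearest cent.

$3.58

Risk-neutral probability p = (e^0.07 − 0.7)/(1.35 − 0.7) = 0.3725/0.6500 = 0.5731
Terminal stock prices: S_u = 108, S_d = 56
Terminal payoffs (K − S): max(-43, 0) = 0, max(9, 0) = 9
Node 0 (S = 80): V_0 = e^(−0.07)·[0.5731·0.0000 + 0.4269·9.0000] = 3.5824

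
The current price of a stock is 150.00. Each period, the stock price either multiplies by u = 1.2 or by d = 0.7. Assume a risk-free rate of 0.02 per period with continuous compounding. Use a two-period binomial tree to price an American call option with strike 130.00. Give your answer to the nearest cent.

33.89

Risk-neutral probability p = (e^0.02 − 0.7)/(1.2 − 0.7) = 0.3202/0.5000 = 0.6404
Terminal stock prices: S_uu = 216, S_ud = 126, S_dd = 73.5
Terminal payoffs (S − K): max(86, 0) = 86, max(-4, 0) = 0, max(-56.5, 0) = 0
Node u (S = 180): continuation = e^(−0.02)·[0.6404·86.0000 + 0.3596·0.0000] = 53.9841; exercise value = 50.0000 ≤ continuation, so V_u = 53.9841
Node d (S = 105): continuation = e^(−0.02)·[0.6404·0.0000 + 0.3596·0.0000] = 0.0000; exercise value = 0.0000 ≤ continuation, so V_d = 0.0000
Node 0 (S = 150): continuation = e^(−0.02)·[0.6404·53.9841 + 0.3596·0.0000] = 33.8870; exercise value = 20.0000 ≤ continuation, so V_0 = 33.8870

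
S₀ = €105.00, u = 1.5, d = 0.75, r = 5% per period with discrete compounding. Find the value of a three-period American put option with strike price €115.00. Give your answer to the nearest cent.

€24.83

Risk-neutral probability p = (1 + 0.05 − 0.75)/(1.5 − 0.75) = 0.3000/0.7500 = 0.4000
Terminal stock prices: S_uuu = 354.4, S_uud = 177.2, S_udd = 88.59, S_ddd = 44.3
Terminal payoffs (K − S): max(-239.4, 0) = 0, max(-62.19, 0) = 0, max(26.41, 0) = 26.41, max(70.7, 0) = 70.7
Node uu (S = 236.2): continuation = 1/1.05·[0.4000·0.0000 + 0.6000·0.0000] = 0.0000; exercise value = 0.0000 ≤ continuation, so V_uu = 0.0000
Node ud (S = 118.1): continuation = 1/1.05·[0.4000·0.0000 + 0.6000·26.4062] = 15.0893; exercise value = 0.0000 ≤ continuation, so V_ud = 15.0893
Node dd (S = 59.06): continuation = 1/1.05·[0.4000·26.4062 + 0.6000·70.7031] = 50.4613; exercise value = 55.9375 > continuation, so V_dd = 55.9375 (exercise)
Node u (S = 157.5): continuation = 1/1.05·[0.4000·0.0000 + 0.6000·15.0893] = 8.6224; exercise value = 0.0000 ≤ continuation, so V_u = 8.6224
Node d (S = 78.75): continuation = 1/1.05·[0.4000·15.0893 + 0.6000·55.9375] = 37.7126; exercise value = 36.2500 ≤ continuation, so V_d = 37.7126
Node 0 (S = 105): continuation = 1/1.05·[0.4000·8.6224 + 0.6000·37.7126] = 24.8348; exercise value = 10.0000 ≤ continuation, so V_0 = 24.8348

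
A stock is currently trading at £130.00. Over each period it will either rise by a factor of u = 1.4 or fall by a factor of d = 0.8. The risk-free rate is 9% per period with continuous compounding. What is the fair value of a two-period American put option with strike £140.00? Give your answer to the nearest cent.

Risk-neutral probability p = (e^0.09 − 0.8)/(1.4 − 0.8) = 0.2942/0.6000 = 0.4903
Terminal stock prices: S_uu = 254.8, S_ud = 145.6, S_dd = 83.2
Terminal payoffs (K − S): max(-114.8, 0) = 0, max(-5.6, 0) = 0, max(56.8, 0) = 56.8
Node u (S = 182): continuation = e^(−0.09)·[0.4903·0.0000 + 0.5097·0.0000] = 0.0000; exercise value = 0.0000 ≤ continuation, so V_u = 0.0000
Node d (S = 104): continuation = e^(−0.09)·[0.4903·0.0000 + 0.5097·56.8000] = 26.4597; exercise value = 36.0000 > continuation, so V_d = 36.0000 (exercise)
Node 0 (S = 130): continuation = e^(−0.09)·[0.4903·0.0000 + 0.5097·36.0000] = 16.7702; exercise value = 10.0000 ≤ continuation, so V_0 = 16.7702

£16.77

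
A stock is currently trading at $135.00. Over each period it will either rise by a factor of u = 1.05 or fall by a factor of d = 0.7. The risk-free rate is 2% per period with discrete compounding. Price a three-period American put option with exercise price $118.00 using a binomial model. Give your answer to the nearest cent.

$4.32

Risk-neutral probability p = (1 + 0.02 − 0.7)/(1.05 − 0.7) = 0.3200/0.3500 = 0.9143
Terminal stock prices: S_uuu = 156.3, S_uud = 104.2, S_udd = 69.46, S_ddd = 46.3
Terminal payoffs (K − S): max(-38.28, 0) = 0, max(13.81, 0) = 13.81, max(48.54, 0) = 48.54, max(71.7, 0) = 71.7
Node uu (S = 148.8): continuation = 1/1.02·[0.9143·0.0000 + 0.0857·13.8137] = 1.1608; exercise value = 0.0000 ≤ continuation, so V_uu = 1.1608
Node ud (S = 99.22): continuation = 1/1.02·[0.9143·13.8137 + 0.0857·48.5425] = 16.4613; exercise value = 18.7750 > continuation, so V_ud = 18.7750 (exercise)
Node dd (S = 66.15): continuation = 1/1.02·[0.9143·48.5425 + 0.0857·71.6950] = 49.5363; exercise value = 51.8500 > continuation, so V_dd = 51.8500 (exercise)
Node u (S = 141.8): continuation = 1/1.02·[0.9143·1.1608 + 0.0857·18.7750] = 2.6182; exercise value = 0.0000 ≤ continuation, so V_u = 2.6182
Node d (S = 94.5): continuation = 1/1.02·[0.9143·18.7750 + 0.0857·51.8500] = 21.1863; exercise value = 23.5000 > continuation, so V_d = 23.5000 (exercise)
Node 0 (S = 135): continuation = 1/1.02·[0.9143·2.6182 + 0.0857·23.5000] = 4.3217; exercise value = 0.0000 ≤ continuation, so V_0 = 4.3217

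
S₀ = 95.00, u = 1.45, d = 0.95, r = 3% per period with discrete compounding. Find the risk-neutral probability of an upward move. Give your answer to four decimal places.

p = 0.1600

Risk-neutral probability p = (1 + 0.03 − 0.95)/(1.45 − 0.95) = 0.0800/0.5000 = 0.1600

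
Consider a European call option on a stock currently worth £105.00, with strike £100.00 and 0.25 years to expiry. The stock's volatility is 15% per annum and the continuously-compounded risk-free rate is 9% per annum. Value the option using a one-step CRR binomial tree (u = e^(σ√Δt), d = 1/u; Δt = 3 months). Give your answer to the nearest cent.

CRR parameters: u = e^(σ√Δt) = e^(0.15·√0.25) = 1.0779, d = 1/u = 0.9277
Per-period rate: rΔt = 0.09·0.25 = 0.0225, so R = e^0.0225 = 1.0228
Risk-neutral probability p = (e^0.0225 − 0.9277)/(1.0779 − 0.9277) = 0.0950/0.1501 = 0.6328
Terminal stock prices: S_u = 113.2, S_d = 97.41
Terminal payoffs (S − K): max(13.18, 0) = 13.18, max(-2.587, 0) = 0
Node 0 (S = 105): V_0 = e^(−0.0225)·[0.6328·13.1778 + 0.3672·0.0000] = 8.1536

£8.15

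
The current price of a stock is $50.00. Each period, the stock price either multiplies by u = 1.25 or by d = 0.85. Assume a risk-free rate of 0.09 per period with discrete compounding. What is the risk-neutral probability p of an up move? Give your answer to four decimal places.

Risk-neutral probability p = (1 + 0.09 − 0.85)/(1.25 − 0.85) = 0.2400/0.4000 = 0.6000

p = 0.6000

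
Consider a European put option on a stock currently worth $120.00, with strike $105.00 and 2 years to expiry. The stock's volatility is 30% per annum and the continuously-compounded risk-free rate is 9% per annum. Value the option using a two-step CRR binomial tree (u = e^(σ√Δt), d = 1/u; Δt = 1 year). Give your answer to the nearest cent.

CRR parameters: u = e^(σ√Δt) = e^(0.3·√1) = 1.3499, d = 1/u = 0.7408
Per-period rate: rΔt = 0.09·1 = 0.09, so R = e^0.09 = 1.0942
Risk-neutral probability p = (e^0.09 − 0.7408)/(1.3499 − 0.7408) = 0.3534/0.6090 = 0.5802
Terminal stock prices: S_uu = 218.7, S_ud = 120, S_dd = 65.86
Terminal payoffs (K − S): max(-113.7, 0) = 0, max(-15, 0) = 0, max(39.14, 0) = 39.14
Node u (S = 162): V_u = e^(−0.09)·[0.5802·0.0000 + 0.4198·0.0000] = 0.0000
Node d (S = 88.9): V_d = e^(−0.09)·[0.5802·0.0000 + 0.4198·39.1426] = 15.0183
Node 0 (S = 120): V_0 = e^(−0.09)·[0.5802·0.0000 + 0.4198·15.0183] = 5.7623

$5.76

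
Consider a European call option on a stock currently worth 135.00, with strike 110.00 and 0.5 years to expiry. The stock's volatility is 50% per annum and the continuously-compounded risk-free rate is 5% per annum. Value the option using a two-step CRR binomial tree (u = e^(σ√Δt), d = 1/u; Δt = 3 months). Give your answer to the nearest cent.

35.63

CRR parameters: u = e^(σ√Δt) = e^(0.5·√0.25) = 1.2840, d = 1/u = 0.7788
Per-period rate: rΔt = 0.05·0.25 = 0.0125, so R = e^0.0125 = 1.0126
Risk-neutral probability p = (e^0.0125 − 0.7788)/(1.2840 − 0.7788) = 0.2338/0.5052 = 0.4627
Terminal stock prices: S_uu = 222.6, S_ud = 135, S_dd = 81.88
Terminal payoffs (S − K): max(112.6, 0) = 112.6, max(25, 0) = 25, max(-28.12, 0) = 0
Node u (S = 173.3): V_u = e^(−0.0125)·[0.4627·112.5774 + 0.5373·25.0000] = 64.7099
Node d (S = 105.1): V_d = e^(−0.0125)·[0.4627·25.0000 + 0.5373·0.0000] = 11.4243
Node 0 (S = 135): V_0 = e^(−0.0125)·[0.4627·64.7099 + 0.5373·11.4243] = 35.6324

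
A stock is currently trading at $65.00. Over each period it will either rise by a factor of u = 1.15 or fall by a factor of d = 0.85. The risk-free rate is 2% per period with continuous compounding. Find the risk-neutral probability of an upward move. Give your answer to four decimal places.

p = 0.5673

Risk-neutral probability p = (e^0.02 − 0.85)/(1.15 − 0.85) = 0.1702/0.3000 = 0.5673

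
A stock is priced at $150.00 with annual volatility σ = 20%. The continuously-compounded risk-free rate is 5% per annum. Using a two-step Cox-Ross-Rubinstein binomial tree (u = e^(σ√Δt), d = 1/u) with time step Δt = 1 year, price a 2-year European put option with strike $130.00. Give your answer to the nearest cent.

$4.76

CRR parameters: u = e^(σ√Δt) = e^(0.2·√1) = 1.2214, d = 1/u = 0.8187
Per-period rate: rΔt = 0.05·1 = 0.05, so R = e^0.05 = 1.0513
Risk-neutral probability p = (e^0.05 − 0.8187)/(1.2214 − 0.8187) = 0.2325/0.4027 = 0.5775
Terminal stock prices: S_uu = 223.8, S_ud = 150, S_dd = 100.5
Terminal payoffs (K − S): max(-93.77, 0) = 0, max(-20, 0) = 0, max(29.45, 0) = 29.45
Node u (S = 183.2): V_u = e^(−0.05)·[0.5775·0.0000 + 0.4225·0.0000] = 0.0000
Node d (S = 122.8): V_d = e^(−0.05)·[0.5775·0.0000 + 0.4225·29.4520] = 11.8368
Node 0 (S = 150): V_0 = e^(−0.05)·[0.5775·0.0000 + 0.4225·11.8368] = 4.7572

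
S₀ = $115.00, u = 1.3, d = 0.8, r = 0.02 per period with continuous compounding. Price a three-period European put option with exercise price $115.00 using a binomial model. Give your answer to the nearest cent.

$16.79

Risk-neutral probability p = (e^0.02 − 0.8)/(1.3 − 0.8) = 0.2202/0.5000 = 0.4404
Terminal stock prices: S_uuu = 252.7, S_uud = 155.5, S_udd = 95.68, S_ddd = 58.88
Terminal payoffs (K − S): max(-137.7, 0) = 0, max(-40.48, 0) = 0, max(19.32, 0) = 19.32, max(56.12, 0) = 56.12
Node uu (S = 194.4): V_uu = e^(−0.02)·[0.4404·0.0000 + 0.5596·0.0000] = 0.0000
Node ud (S = 119.6): V_ud = e^(−0.02)·[0.4404·0.0000 + 0.5596·19.3200] = 10.5973
Node dd (S = 73.6): V_dd = e^(−0.02)·[0.4404·19.3200 + 0.5596·56.1200] = 39.1228
Node u (S = 149.5): V_u = e^(−0.02)·[0.4404·0.0000 + 0.5596·10.5973] = 5.8128
Node d (S = 92): V_d = e^(−0.02)·[0.4404·10.5973 + 0.5596·39.1228] = 26.0342
Node 0 (S = 115): V_0 = e^(−0.02)·[0.4404·5.8128 + 0.5596·26.0342] = 16.7895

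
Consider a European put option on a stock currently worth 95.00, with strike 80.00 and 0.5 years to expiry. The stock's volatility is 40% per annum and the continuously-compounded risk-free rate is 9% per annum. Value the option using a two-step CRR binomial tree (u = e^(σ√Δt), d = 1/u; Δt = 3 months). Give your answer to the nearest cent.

CRR parameters: u = e^(σ√Δt) = e^(0.4·√0.25) = 1.2214, d = 1/u = 0.8187
Per-period rate: rΔt = 0.09·0.25 = 0.0225, so R = e^0.0225 = 1.0228
Risk-neutral probability p = (e^0.0225 − 0.8187)/(1.2214 − 0.8187) = 0.2040/0.4027 = 0.5067
Terminal stock prices: S_uu = 141.7, S_ud = 95, S_dd = 63.68
Terminal payoffs (K − S): max(-61.72, 0) = 0, max(-15, 0) = 0, max(16.32, 0) = 16.32
Node u (S = 116): V_u = e^(−0.0225)·[0.5067·0.0000 + 0.4933·0.0000] = 0.0000
Node d (S = 77.78): V_d = e^(−0.0225)·[0.5067·0.0000 + 0.4933·16.3196] = 7.8717
Node 0 (S = 95): V_0 = e^(−0.0225)·[0.5067·0.0000 + 0.4933·7.8717] = 3.7969

3.80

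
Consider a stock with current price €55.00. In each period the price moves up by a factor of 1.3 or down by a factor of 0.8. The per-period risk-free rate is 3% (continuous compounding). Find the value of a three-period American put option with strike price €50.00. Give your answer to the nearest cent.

€5.09

Risk-neutral probability p = (e^0.03 − 0.8)/(1.3 − 0.8) = 0.2305/0.5000 = 0.4609
Terminal stock prices: S_uuu = 120.8, S_uud = 74.36, S_udd = 45.76, S_ddd = 28.16
Terminal payoffs (K − S): max(-70.84, 0) = 0, max(-24.36, 0) = 0, max(4.24, 0) = 4.24, max(21.84, 0) = 21.84
Node uu (S = 92.95): continuation = e^(−0.03)·[0.4609·0.0000 + 0.5391·0.0000] = 0.0000; exercise value = 0.0000 ≤ continuation, so V_uu = 0.0000
Node ud (S = 57.2): continuation = e^(−0.03)·[0.4609·0.0000 + 0.5391·4.2400] = 2.2182; exercise value = 0.0000 ≤ continuation, so V_ud = 2.2182
Node dd (S = 35.2): continuation = e^(−0.03)·[0.4609·4.2400 + 0.5391·21.8400] = 13.3223; exercise value = 14.8000 > continuation, so V_dd = 14.8000 (exercise)
Node u (S = 71.5): continuation = e^(−0.03)·[0.4609·0.0000 + 0.5391·2.2182] = 1.1605; exercise value = 0.0000 ≤ continuation, so V_u = 1.1605
Node d (S = 44): continuation = e^(−0.03)·[0.4609·2.2182 + 0.5391·14.8000] = 8.7349; exercise value = 6.0000 ≤ continuation, so V_d = 8.7349
Node 0 (S = 55): continuation = e^(−0.03)·[0.4609·1.1605 + 0.5391·8.7349] = 5.0888; exercise value = 0.0000 ≤ continuation, so V_0 = 5.0888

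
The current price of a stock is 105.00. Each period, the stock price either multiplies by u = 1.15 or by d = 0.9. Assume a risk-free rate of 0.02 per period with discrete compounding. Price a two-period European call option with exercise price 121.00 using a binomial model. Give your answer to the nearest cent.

Risk-neutral probability p = (1 + 0.02 − 0.9)/(1.15 − 0.9) = 0.1200/0.2500 = 0.4800
Terminal stock prices: S_uu = 138.9, S_ud = 108.7, S_dd = 85.05
Terminal payoffs (S − K): max(17.86, 0) = 17.86, max(-12.33, 0) = 0, max(-35.95, 0) = 0
Node u (S = 120.7): V_u = 1/1.02·[0.4800·17.8625 + 0.5200·0.0000] = 8.4059
Node d (S = 94.5): V_d = 1/1.02·[0.4800·0.0000 + 0.5200·0.0000] = 0.0000
Node 0 (S = 105): V_0 = 1/1.02·[0.4800·8.4059 + 0.5200·0.0000] = 3.9557

3.96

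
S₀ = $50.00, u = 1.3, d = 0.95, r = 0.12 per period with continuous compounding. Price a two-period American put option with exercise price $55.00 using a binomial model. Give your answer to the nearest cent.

Risk-neutral probability p = (e^0.12 − 0.95)/(1.3 − 0.95) = 0.1775/0.3500 = 0.5071
Terminal stock prices: S_uu = 84.5, S_ud = 61.75, S_dd = 45.12
Terminal payoffs (K − S): max(-29.5, 0) = 0, max(-6.75, 0) = 0, max(9.875, 0) = 9.875
Node u (S = 65): continuation = e^(−0.12)·[0.5071·0.0000 + 0.4929·0.0000] = 0.0000; exercise value = 0.0000 ≤ continuation, so V_u = 0.0000
Node d (S = 47.5): continuation = e^(−0.12)·[0.5071·0.0000 + 0.4929·9.8750] = 4.3167; exercise value = 7.5000 > continuation, so V_d = 7.5000 (exercise)
Node 0 (S = 50): continuation = e^(−0.12)·[0.5071·0.0000 + 0.4929·7.5000] = 3.2785; exercise value = 5.0000 > continuation, so V_0 = 5.0000 (exercise)

$5.00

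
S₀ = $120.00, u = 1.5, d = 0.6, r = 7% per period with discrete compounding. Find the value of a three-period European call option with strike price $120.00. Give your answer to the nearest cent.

$46.53

Risk-neutral probability p = (1 + 0.07 − 0.6)/(1.5 − 0.6) = 0.4700/0.9000 = 0.5222
Terminal stock prices: S_uuu = 405, S_uud = 162, S_udd = 64.8, S_ddd = 25.92
Terminal payoffs (S − K): max(285, 0) = 285, max(42, 0) = 42, max(-55.2, 0) = 0, max(-94.08, 0) = 0
Node uu (S = 270): V_uu = 1/1.07·[0.5222·285.0000 + 0.4778·42.0000] = 157.8505
Node ud (S = 108): V_ud = 1/1.07·[0.5222·42.0000 + 0.4778·0.0000] = 20.4984
Node dd (S = 43.2): V_dd = 1/1.07·[0.5222·0.0000 + 0.4778·0.0000] = 0.0000
Node u (S = 180): V_u = 1/1.07·[0.5222·157.8505 + 0.4778·20.4984] = 86.1932
Node d (S = 72): V_d = 1/1.07·[0.5222·20.4984 + 0.4778·0.0000] = 10.0044
Node 0 (S = 120): V_0 = 1/1.07·[0.5222·86.1932 + 0.4778·10.0044] = 46.5345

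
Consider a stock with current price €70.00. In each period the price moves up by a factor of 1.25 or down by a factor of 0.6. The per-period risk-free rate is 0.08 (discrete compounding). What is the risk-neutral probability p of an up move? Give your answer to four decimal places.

Risk-neutral probability p = (1 + 0.08 − 0.6)/(1.25 − 0.6) = 0.4800/0.6500 = 0.7385

p = 0.7385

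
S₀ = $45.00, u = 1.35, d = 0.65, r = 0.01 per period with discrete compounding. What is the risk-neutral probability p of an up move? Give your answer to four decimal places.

Risk-neutral probability p = (1 + 0.01 − 0.65)/(1.35 − 0.65) = 0.3600/0.7000 = 0.5143

p = 0.5143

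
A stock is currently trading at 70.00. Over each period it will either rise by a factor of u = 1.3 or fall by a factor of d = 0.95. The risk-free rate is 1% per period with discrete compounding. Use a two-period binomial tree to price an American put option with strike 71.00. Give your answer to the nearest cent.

5.27

Risk-neutral probability p = (1 + 0.01 − 0.95)/(1.3 − 0.95) = 0.0600/0.3500 = 0.1714
Terminal stock prices: S_uu = 118.3, S_ud = 86.45, S_dd = 63.17
Terminal payoffs (K − S): max(-47.3, 0) = 0, max(-15.45, 0) = 0, max(7.825, 0) = 7.825
Node u (S = 91): continuation = 1/1.01·[0.1714·0.0000 + 0.8286·0.0000] = 0.0000; exercise value = 0.0000 ≤ continuation, so V_u = 0.0000
Node d (S = 66.5): continuation = 1/1.01·[0.1714·0.0000 + 0.8286·7.8250] = 6.4194; exercise value = 4.5000 ≤ continuation, so V_d = 6.4194
Node 0 (S = 70): continuation = 1/1.01·[0.1714·0.0000 + 0.8286·6.4194] = 5.2663; exercise value = 1.0000 ≤ continuation, so V_0 = 5.2663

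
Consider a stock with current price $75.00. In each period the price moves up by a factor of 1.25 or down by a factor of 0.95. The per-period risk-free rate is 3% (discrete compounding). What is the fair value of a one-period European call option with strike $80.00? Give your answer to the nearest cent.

Risk-neutral probability p = (1 + 0.03 − 0.95)/(1.25 − 0.95) = 0.0800/0.3000 = 0.2667
Terminal stock prices: S_u = 93.75, S_d = 71.25
Terminal payoffs (S − K): max(13.75, 0) = 13.75, max(-8.75, 0) = 0
Node 0 (S = 75): V_0 = 1/1.03·[0.2667·13.7500 + 0.7333·0.0000] = 3.5599

$3.56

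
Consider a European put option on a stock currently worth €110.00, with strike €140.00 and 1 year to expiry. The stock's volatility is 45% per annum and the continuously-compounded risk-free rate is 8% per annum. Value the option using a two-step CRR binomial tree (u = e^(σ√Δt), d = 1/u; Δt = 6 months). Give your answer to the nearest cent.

€33.92

CRR parameters: u = e^(σ√Δt) = e^(0.45·√0.5) = 1.3746, d = 1/u = 0.7275
Per-period rate: rΔt = 0.08·0.5 = 0.04, so R = e^0.04 = 1.0408
Risk-neutral probability p = (e^0.04 − 0.7275)/(1.3746 − 0.7275) = 0.3134/0.6472 = 0.4842
Terminal stock prices: S_uu = 207.9, S_ud = 110, S_dd = 58.21
Terminal payoffs (K − S): max(-67.86, 0) = 0, max(30, 0) = 30, max(81.79, 0) = 81.79
Node u (S = 151.2): V_u = e^(−0.04)·[0.4842·0.0000 + 0.5158·30.0000] = 14.8680
Node d (S = 80.02): V_d = e^(−0.04)·[0.4842·30.0000 + 0.5158·81.7884] = 54.4901
Node 0 (S = 110): V_0 = e^(−0.04)·[0.4842·14.8680 + 0.5158·54.4901] = 33.9218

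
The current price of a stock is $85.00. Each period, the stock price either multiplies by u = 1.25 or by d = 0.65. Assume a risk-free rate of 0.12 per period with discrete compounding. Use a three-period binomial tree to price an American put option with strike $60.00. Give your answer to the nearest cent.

Risk-neutral probability p = (1 + 0.12 − 0.65)/(1.25 − 0.65) = 0.4700/0.6000 = 0.7833
Terminal stock prices: S_uuu = 166, S_uud = 86.33, S_udd = 44.89, S_ddd = 23.34
Terminal payoffs (K − S): max(-106, 0) = 0, max(-26.33, 0) = 0, max(15.11, 0) = 15.11, max(36.66, 0) = 36.66
Node uu (S = 132.8): continuation = 1/1.12·[0.7833·0.0000 + 0.2167·0.0000] = 0.0000; exercise value = 0.0000 ≤ continuation, so V_uu = 0.0000
Node ud (S = 69.06): continuation = 1/1.12·[0.7833·0.0000 + 0.2167·15.1094] = 2.9229; exercise value = 0.0000 ≤ continuation, so V_ud = 2.9229
Node dd (S = 35.91): continuation = 1/1.12·[0.7833·15.1094 + 0.2167·36.6569] = 17.6589; exercise value = 24.0875 > continuation, so V_dd = 24.0875 (exercise)
Node u (S = 106.2): continuation = 1/1.12·[0.7833·0.0000 + 0.2167·2.9229] = 0.5655; exercise value = 0.0000 ≤ continuation, so V_u = 0.5655
Node d (S = 55.25): continuation = 1/1.12·[0.7833·2.9229 + 0.2167·24.0875] = 6.7041; exercise value = 4.7500 ≤ continuation, so V_d = 6.7041
Node 0 (S = 85): continuation = 1/1.12·[0.7833·0.5655 + 0.2167·6.7041] = 1.6924; exercise value = 0.0000 ≤ continuation, so V_0 = 1.6924

$1.69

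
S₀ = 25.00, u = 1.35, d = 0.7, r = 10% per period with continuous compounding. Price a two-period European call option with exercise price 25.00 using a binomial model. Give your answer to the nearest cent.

Risk-neutral probability p = (e^0.1 − 0.7)/(1.35 − 0.7) = 0.4052/0.6500 = 0.6233
Terminal stock prices: S_uu = 45.56, S_ud = 23.62, S_dd = 12.25
Terminal payoffs (S − K): max(20.56, 0) = 20.56, max(-1.375, 0) = 0, max(-12.75, 0) = 0
Node u (S = 33.75): V_u = e^(−0.1)·[0.6233·20.5625 + 0.3767·0.0000] = 11.5977
Node d (S = 17.5): V_d = e^(−0.1)·[0.6233·0.0000 + 0.3767·0.0000] = 0.0000
Node 0 (S = 25): V_0 = e^(−0.1)·[0.6233·11.5977 + 0.3767·0.0000] = 6.5413

6.54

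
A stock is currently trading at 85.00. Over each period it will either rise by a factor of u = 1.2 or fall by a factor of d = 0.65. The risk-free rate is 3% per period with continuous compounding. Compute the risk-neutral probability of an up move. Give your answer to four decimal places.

p = 0.6917

Risk-neutral probability p = (e^0.03 − 0.65)/(1.2 − 0.65) = 0.3805/0.5500 = 0.6917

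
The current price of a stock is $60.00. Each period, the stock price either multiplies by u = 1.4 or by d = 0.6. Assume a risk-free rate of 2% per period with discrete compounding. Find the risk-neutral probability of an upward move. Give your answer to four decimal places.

Risk-neutral probability p = (1 + 0.02 − 0.6)/(1.4 − 0.6) = 0.4200/0.8000 = 0.5250

p = 0.5250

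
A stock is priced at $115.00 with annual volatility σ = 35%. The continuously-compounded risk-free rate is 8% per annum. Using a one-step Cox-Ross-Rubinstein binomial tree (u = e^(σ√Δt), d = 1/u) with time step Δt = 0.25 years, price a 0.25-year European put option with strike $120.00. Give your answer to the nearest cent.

$11.18

CRR parameters: u = e^(σ√Δt) = e^(0.35·√0.25) = 1.1912, d = 1/u = 0.8395
Per-period rate: rΔt = 0.08·0.25 = 0.02, so R = e^0.02 = 1.0202
Risk-neutral probability p = (e^0.02 − 0.8395)/(1.1912 − 0.8395) = 0.1807/0.3518 = 0.5138
Terminal stock prices: S_u = 137, S_d = 96.54
Terminal payoffs (K − S): max(-16.99, 0) = 0, max(23.46, 0) = 23.46
Node 0 (S = 115): V_0 = e^(−0.02)·[0.5138·0.0000 + 0.4862·23.4624] = 11.1819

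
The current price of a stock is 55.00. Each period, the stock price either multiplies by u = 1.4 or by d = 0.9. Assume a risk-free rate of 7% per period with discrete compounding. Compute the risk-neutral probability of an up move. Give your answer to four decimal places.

Risk-neutral probability p = (1 + 0.07 − 0.9)/(1.4 − 0.9) = 0.1700/0.5000 = 0.3400

p = 0.3400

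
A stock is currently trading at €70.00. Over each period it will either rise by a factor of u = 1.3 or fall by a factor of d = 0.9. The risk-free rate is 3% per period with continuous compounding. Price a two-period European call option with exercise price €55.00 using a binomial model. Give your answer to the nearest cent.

€18.20

Risk-neutral probability p = (e^0.03 − 0.9)/(1.3 − 0.9) = 0.1305/0.4000 = 0.3261
Terminal stock prices: S_uu = 118.3, S_ud = 81.9, S_dd = 56.7
Terminal payoffs (S − K): max(63.3, 0) = 63.3, max(26.9, 0) = 26.9, max(1.7, 0) = 1.7
Node u (S = 91): V_u = e^(−0.03)·[0.3261·63.3000 + 0.6739·26.9000] = 37.6255
Node d (S = 63): V_d = e^(−0.03)·[0.3261·26.9000 + 0.6739·1.7000] = 9.6255
Node 0 (S = 70): V_0 = e^(−0.03)·[0.3261·37.6255 + 0.6739·9.6255] = 18.2030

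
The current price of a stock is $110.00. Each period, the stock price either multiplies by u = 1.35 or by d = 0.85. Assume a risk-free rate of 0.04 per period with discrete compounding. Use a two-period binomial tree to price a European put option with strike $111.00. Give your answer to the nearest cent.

$11.20

Risk-neutral probability p = (1 + 0.04 − 0.85)/(1.35 − 0.85) = 0.1900/0.5000 = 0.3800
Terminal stock prices: S_uu = 200.5, S_ud = 126.2, S_dd = 79.47
Terminal payoffs (K − S): max(-89.48, 0) = 0, max(-15.22, 0) = 0, max(31.53, 0) = 31.53
Node u (S = 148.5): V_u = 1/1.04·[0.3800·0.0000 + 0.6200·0.0000] = 0.0000
Node d (S = 93.5): V_d = 1/1.04·[0.3800·0.0000 + 0.6200·31.5250] = 18.7938
Node 0 (S = 110): V_0 = 1/1.04·[0.3800·0.0000 + 0.6200·18.7938] = 11.2040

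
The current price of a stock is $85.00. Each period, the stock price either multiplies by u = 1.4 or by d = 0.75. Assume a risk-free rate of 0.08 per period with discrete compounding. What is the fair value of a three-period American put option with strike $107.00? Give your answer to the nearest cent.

$23.63

Risk-neutral probability p = (1 + 0.08 − 0.75)/(1.4 − 0.75) = 0.3300/0.6500 = 0.5077
Terminal stock prices: S_uuu = 233.2, S_uud = 124.9, S_udd = 66.94, S_ddd = 35.86
Terminal payoffs (K − S): max(-126.2, 0) = 0, max(-17.95, 0) = 0, max(40.06, 0) = 40.06, max(71.14, 0) = 71.14
Node uu (S = 166.6): continuation = 1/1.08·[0.5077·0.0000 + 0.4923·0.0000] = 0.0000; exercise value = 0.0000 ≤ continuation, so V_uu = 0.0000
Node ud (S = 89.25): continuation = 1/1.08·[0.5077·0.0000 + 0.4923·40.0625] = 18.2621; exercise value = 17.7500 ≤ continuation, so V_ud = 18.2621
Node dd (S = 47.81): continuation = 1/1.08·[0.5077·40.0625 + 0.4923·71.1406] = 51.2616; exercise value = 59.1875 > continuation, so V_dd = 59.1875 (exercise)
Node u (S = 119): continuation = 1/1.08·[0.5077·0.0000 + 0.4923·18.2621] = 8.3246; exercise value = 0.0000 ≤ continuation, so V_u = 8.3246
Node d (S = 63.75): continuation = 1/1.08·[0.5077·18.2621 + 0.4923·59.1875] = 35.5648; exercise value = 43.2500 > continuation, so V_d = 43.2500 (exercise)
Node 0 (S = 85): continuation = 1/1.08·[0.5077·8.3246 + 0.4923·43.2500] = 23.6284; exercise value = 22.0000 ≤ continuation, so V_0 = 23.6284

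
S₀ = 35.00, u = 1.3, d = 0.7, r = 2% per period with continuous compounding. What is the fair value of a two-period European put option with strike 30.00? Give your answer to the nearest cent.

2.68

Risk-neutral probability p = (e^0.02 − 0.7)/(1.3 − 0.7) = 0.3202/0.6000 = 0.5337
Terminal stock prices: S_uu = 59.15, S_ud = 31.85, S_dd = 17.15
Terminal payoffs (K − S): max(-29.15, 0) = 0, max(-1.85, 0) = 0, max(12.85, 0) = 12.85
Node u (S = 45.5): V_u = e^(−0.02)·[0.5337·0.0000 + 0.4663·0.0000] = 0.0000
Node d (S = 24.5): V_d = e^(−0.02)·[0.5337·0.0000 + 0.4663·12.8500] = 5.8737
Node 0 (S = 35): V_0 = e^(−0.02)·[0.5337·0.0000 + 0.4663·5.8737] = 2.6849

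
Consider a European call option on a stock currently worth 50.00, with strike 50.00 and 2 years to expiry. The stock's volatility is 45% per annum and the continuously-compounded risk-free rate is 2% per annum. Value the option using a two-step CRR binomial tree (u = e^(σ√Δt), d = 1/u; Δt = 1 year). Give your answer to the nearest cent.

11.85

CRR parameters: u = e^(σ√Δt) = e^(0.45·√1) = 1.5683, d = 1/u = 0.6376
Per-period rate: rΔt = 0.02·1 = 0.02, so R = e^0.02 = 1.0202
Risk-neutral probability p = (e^0.02 − 0.6376)/(1.5683 − 0.6376) = 0.3826/0.9307 = 0.4111
Terminal stock prices: S_uu = 123, S_ud = 50, S_dd = 20.33
Terminal payoffs (S − K): max(72.98, 0) = 72.98, max(0, 0) = 0, max(-29.67, 0) = 0
Node u (S = 78.42): V_u = e^(−0.02)·[0.4111·72.9802 + 0.5889·0.0000] = 29.4057
Node d (S = 31.88): V_d = e^(−0.02)·[0.4111·0.0000 + 0.5889·0.0000] = 0.0000
Node 0 (S = 50): V_0 = e^(−0.02)·[0.4111·29.4057 + 0.5889·0.0000] = 11.8483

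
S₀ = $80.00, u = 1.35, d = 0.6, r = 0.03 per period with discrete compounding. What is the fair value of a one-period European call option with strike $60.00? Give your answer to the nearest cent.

$26.72

Risk-neutral probability p = (1 + 0.03 − 0.6)/(1.35 − 0.6) = 0.4300/0.7500 = 0.5733
Terminal stock prices: S_u = 108, S_d = 48
Terminal payoffs (S − K): max(48, 0) = 48, max(-12, 0) = 0
Node 0 (S = 80): V_0 = 1/1.03·[0.5733·48.0000 + 0.4267·0.0000] = 26.7184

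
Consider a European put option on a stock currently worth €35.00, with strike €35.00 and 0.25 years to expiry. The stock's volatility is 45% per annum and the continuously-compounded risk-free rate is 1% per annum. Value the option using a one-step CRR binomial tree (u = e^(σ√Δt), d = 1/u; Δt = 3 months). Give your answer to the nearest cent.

€3.87

CRR parameters: u = e^(σ√Δt) = e^(0.45·√0.25) = 1.2523, d = 1/u = 0.7985
Per-period rate: rΔt = 0.01·0.25 = 0.0025, so R = e^0.0025 = 1.0025
Risk-neutral probability p = (e^0.0025 − 0.7985)/(1.2523 − 0.7985) = 0.2040/0.4538 = 0.4495
Terminal stock prices: S_u = 43.83, S_d = 27.95
Terminal payoffs (K − S): max(-8.831, 0) = 0, max(7.052, 0) = 7.052
Node 0 (S = 35): V_0 = e^(−0.0025)·[0.4495·0.0000 + 0.5505·7.0519] = 3.8724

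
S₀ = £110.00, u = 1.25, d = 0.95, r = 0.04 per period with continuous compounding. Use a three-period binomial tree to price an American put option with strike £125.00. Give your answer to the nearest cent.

£15.00

Risk-neutral probability p = (e^0.04 − 0.95)/(1.25 − 0.95) = 0.0908/0.3000 = 0.3027
Terminal stock prices: S_uuu = 214.8, S_uud = 163.3, S_udd = 124.1, S_ddd = 94.31
Terminal payoffs (K − S): max(-89.84, 0) = 0, max(-38.28, 0) = 0, max(0.9062, 0) = 0.9062, max(30.69, 0) = 30.69
Node uu (S = 171.9): continuation = e^(−0.04)·[0.3027·0.0000 + 0.6973·0.0000] = 0.0000; exercise value = 0.0000 ≤ continuation, so V_uu = 0.0000
Node ud (S = 130.6): continuation = e^(−0.04)·[0.3027·0.0000 + 0.6973·0.9062] = 0.6071; exercise value = 0.0000 ≤ continuation, so V_ud = 0.6071
Node dd (S = 99.27): continuation = e^(−0.04)·[0.3027·0.9062 + 0.6973·30.6888] = 20.8237; exercise value = 25.7250 > continuation, so V_dd = 25.7250 (exercise)
Node u (S = 137.5): continuation = e^(−0.04)·[0.3027·0.0000 + 0.6973·0.6071] = 0.4068; exercise value = 0.0000 ≤ continuation, so V_u = 0.4068
Node d (S = 104.5): continuation = e^(−0.04)·[0.3027·0.6071 + 0.6973·25.7250] = 17.4112; exercise value = 20.5000 > continuation, so V_d = 20.5000 (exercise)
Node 0 (S = 110): continuation = e^(−0.04)·[0.3027·0.4068 + 0.6973·20.5000] = 13.8524; exercise value = 15.0000 > continuation, so V_0 = 15.0000 (exercise)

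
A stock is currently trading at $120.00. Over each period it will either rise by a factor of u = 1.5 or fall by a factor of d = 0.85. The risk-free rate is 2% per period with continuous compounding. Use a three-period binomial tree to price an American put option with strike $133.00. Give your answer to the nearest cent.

$25.03

Risk-neutral probability p = (e^0.02 − 0.85)/(1.5 − 0.85) = 0.1702/0.6500 = 0.2618
Terminal stock prices: S_uuu = 405, S_uud = 229.5, S_udd = 130, S_ddd = 73.69
Terminal payoffs (K − S): max(-272, 0) = 0, max(-96.5, 0) = 0, max(2.95, 0) = 2.95, max(59.31, 0) = 59.31
Node uu (S = 270): continuation = e^(−0.02)·[0.2618·0.0000 + 0.7382·0.0000] = 0.0000; exercise value = 0.0000 ≤ continuation, so V_uu = 0.0000
Node ud (S = 153): continuation = e^(−0.02)·[0.2618·0.0000 + 0.7382·2.9500] = 2.1344; exercise value = 0.0000 ≤ continuation, so V_ud = 2.1344
Node dd (S = 86.7): continuation = e^(−0.02)·[0.2618·2.9500 + 0.7382·59.3050] = 43.6664; exercise value = 46.3000 > continuation, so V_dd = 46.3000 (exercise)
Node u (S = 180): continuation = e^(−0.02)·[0.2618·0.0000 + 0.7382·2.1344] = 1.5443; exercise value = 0.0000 ≤ continuation, so V_u = 1.5443
Node d (S = 102): continuation = e^(−0.02)·[0.2618·2.1344 + 0.7382·46.3000] = 34.0475; exercise value = 31.0000 ≤ continuation, so V_d = 34.0475
Node 0 (S = 120): continuation = e^(−0.02)·[0.2618·1.5443 + 0.7382·34.0475] = 25.0310; exercise value = 13.0000 ≤ continuation, so V_0 = 25.0310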